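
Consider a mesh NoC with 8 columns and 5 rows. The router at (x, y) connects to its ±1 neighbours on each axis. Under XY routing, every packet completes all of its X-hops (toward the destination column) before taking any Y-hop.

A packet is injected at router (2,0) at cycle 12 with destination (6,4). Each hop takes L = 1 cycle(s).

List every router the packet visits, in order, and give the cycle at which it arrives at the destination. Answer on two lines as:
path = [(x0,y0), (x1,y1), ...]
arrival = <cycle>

path = [(2,0), (3,0), (4,0), (5,0), (6,0), (6,1), (6,2), (6,3), (6,4)]
arrival = 20

#0 — 2,0 | c12
#1 — 3,0 | c13 | E
#2 — 4,0 | c14 | E
#3 — 5,0 | c15 | E
#4 — 6,0 | c16 | E
#5 — 6,1 | c17 | N
#6 — 6,2 | c18 | N
#7 — 6,3 | c19 | N
#8 — 6,4 | c20 | N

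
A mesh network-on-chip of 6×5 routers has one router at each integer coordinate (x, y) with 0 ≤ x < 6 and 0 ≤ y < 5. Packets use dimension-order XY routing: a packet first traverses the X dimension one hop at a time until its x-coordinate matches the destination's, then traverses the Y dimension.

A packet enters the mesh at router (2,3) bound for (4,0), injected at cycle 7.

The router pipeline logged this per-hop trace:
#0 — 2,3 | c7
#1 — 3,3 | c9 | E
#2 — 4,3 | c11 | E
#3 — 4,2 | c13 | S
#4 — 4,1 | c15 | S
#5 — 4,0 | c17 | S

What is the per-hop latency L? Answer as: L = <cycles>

From hop 0 (7) to hop 1 (9): +2 cycles.
Per-hop latency L = Δcyc = 2.

L = 2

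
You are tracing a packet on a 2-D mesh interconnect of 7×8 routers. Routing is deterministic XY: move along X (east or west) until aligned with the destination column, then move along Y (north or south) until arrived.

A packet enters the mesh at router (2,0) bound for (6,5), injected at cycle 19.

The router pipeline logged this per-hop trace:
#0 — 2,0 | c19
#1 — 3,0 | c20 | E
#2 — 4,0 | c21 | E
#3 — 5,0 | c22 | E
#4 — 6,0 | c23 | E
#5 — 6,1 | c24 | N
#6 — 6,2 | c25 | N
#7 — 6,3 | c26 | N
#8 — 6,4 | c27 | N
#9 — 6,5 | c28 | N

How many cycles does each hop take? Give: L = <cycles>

L = 1

cyc[1] − cyc[0] = 20 − 19 = 1.
Each hop adds L, hence L = 1.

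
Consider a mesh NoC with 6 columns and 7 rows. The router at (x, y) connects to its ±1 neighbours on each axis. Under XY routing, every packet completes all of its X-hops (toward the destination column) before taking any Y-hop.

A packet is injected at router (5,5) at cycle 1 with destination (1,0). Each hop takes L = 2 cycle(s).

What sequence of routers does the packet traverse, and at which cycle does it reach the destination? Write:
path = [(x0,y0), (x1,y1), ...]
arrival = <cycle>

path = [(5,5), (4,5), (3,5), (2,5), (1,5), (1,4), (1,3), (1,2), (1,1), (1,0)]
arrival = 19

src (5,5)  cyc=1
W→(4,5)  cyc=3
W→(3,5)  cyc=5
W→(2,5)  cyc=7
W→(1,5)  cyc=9
S→(1,4)  cyc=11
S→(1,3)  cyc=13
S→(1,2)  cyc=15
S→(1,1)  cyc=17
S→(1,0)  cyc=19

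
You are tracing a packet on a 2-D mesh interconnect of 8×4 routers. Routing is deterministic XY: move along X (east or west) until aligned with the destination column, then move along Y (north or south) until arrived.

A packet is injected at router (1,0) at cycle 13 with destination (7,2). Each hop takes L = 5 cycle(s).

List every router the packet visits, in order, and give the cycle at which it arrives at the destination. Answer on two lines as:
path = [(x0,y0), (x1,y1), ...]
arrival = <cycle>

path = [(1,0), (2,0), (3,0), (4,0), (5,0), (6,0), (7,0), (7,1), (7,2)]
arrival = 53

#0 — 1,0 | c13
#1 — 2,0 | c18 | E
#2 — 3,0 | c23 | E
#3 — 4,0 | c28 | E
#4 — 5,0 | c33 | E
#5 — 6,0 | c38 | E
#6 — 7,0 | c43 | E
#7 — 7,1 | c48 | N
#8 — 7,2 | c53 | N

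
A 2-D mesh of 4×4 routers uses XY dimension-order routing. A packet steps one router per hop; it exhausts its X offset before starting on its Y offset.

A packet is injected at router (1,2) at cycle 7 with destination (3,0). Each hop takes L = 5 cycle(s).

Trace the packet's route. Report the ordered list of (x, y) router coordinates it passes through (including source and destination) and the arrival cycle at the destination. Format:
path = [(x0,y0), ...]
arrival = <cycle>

hop 0: (1,2) @ cyc 7
hop 1: (2,2) @ cyc 12  [E]
hop 2: (3,2) @ cyc 17  [E]
hop 3: (3,1) @ cyc 22  [S]
hop 4: (3,0) @ cyc 27  [S]

path = [(1,2), (2,2), (3,2), (3,1), (3,0)]
arrival = 27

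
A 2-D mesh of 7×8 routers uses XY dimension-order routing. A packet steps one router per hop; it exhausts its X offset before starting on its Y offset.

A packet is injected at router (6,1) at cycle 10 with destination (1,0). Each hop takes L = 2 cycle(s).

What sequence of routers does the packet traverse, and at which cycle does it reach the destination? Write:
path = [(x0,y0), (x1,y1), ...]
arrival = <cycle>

hop 0: (6,1) @ cyc 10
hop 1: (5,1) @ cyc 12  [W]
hop 2: (4,1) @ cyc 14  [W]
hop 3: (3,1) @ cyc 16  [W]
hop 4: (2,1) @ cyc 18  [W]
hop 5: (1,1) @ cyc 20  [W]
hop 6: (1,0) @ cyc 22  [S]

path = [(6,1), (5,1), (4,1), (3,1), (2,1), (1,1), (1,0)]
arrival = 22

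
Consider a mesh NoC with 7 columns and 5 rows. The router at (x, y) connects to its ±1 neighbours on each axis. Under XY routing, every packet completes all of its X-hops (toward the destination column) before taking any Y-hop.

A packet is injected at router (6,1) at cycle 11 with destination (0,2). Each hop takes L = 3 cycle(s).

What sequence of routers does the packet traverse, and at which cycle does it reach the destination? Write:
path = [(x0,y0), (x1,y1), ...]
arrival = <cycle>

path = [(6,1), (5,1), (4,1), (3,1), (2,1), (1,1), (0,1), (0,2)]
arrival = 32

[0] x=6 y=1 t=11
[1] x=5 y=1 t=14 →W
[2] x=4 y=1 t=17 →W
[3] x=3 y=1 t=20 →W
[4] x=2 y=1 t=23 →W
[5] x=1 y=1 t=26 →W
[6] x=0 y=1 t=29 →W
[7] x=0 y=2 t=32 →N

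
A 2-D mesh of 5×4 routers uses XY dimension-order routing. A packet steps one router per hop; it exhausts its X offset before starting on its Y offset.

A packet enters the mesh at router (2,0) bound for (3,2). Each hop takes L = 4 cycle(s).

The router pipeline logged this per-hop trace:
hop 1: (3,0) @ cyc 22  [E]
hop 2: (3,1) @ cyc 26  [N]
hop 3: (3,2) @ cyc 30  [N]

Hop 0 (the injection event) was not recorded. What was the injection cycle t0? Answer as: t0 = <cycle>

cyc[1] = 22 and cyc[k] = t0 + k·L for every k.
Subtract one hop: t0 = 22 − 4 = 18.

t0 = 18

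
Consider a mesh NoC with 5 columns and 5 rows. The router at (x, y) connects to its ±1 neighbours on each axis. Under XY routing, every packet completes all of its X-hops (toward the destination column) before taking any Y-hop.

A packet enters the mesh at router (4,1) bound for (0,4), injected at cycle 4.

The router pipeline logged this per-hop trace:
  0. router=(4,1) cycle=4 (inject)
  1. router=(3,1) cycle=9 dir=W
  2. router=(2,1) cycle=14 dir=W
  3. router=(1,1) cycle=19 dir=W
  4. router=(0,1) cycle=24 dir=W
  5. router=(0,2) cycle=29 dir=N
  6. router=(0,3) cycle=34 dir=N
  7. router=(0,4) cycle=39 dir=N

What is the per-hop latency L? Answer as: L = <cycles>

Δcyc across hop 0→1: 9 − 4 = 5.
Each hop adds L, hence L = 5.

L = 5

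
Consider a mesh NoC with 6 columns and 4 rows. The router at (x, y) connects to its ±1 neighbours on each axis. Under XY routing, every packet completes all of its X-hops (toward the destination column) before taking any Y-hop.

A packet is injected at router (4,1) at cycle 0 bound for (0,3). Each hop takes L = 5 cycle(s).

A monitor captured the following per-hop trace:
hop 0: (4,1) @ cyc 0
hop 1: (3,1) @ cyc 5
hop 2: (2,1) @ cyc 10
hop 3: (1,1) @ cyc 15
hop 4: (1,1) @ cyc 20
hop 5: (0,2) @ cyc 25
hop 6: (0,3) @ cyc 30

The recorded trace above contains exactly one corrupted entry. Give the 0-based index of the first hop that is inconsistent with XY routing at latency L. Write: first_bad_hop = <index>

[1] (-1,+0) / 5c ⇒ ok
[2] (-1,+0) / 5c ⇒ ok
[3] (-1,+0) / 5c ⇒ ok
[4] (+0,+0) / 5c ⇒ BAD: non-unit step

first_bad_hop = 4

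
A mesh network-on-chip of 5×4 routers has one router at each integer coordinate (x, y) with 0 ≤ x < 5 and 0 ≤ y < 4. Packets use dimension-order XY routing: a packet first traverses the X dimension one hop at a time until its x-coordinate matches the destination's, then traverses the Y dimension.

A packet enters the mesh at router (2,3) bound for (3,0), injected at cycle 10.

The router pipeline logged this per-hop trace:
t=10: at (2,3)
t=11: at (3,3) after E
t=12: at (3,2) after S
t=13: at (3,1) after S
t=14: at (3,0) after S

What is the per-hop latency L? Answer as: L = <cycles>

L = 1

Between hops 0 and 1 the cycle counter advances 11 − 10 = 1.
That increment is L by definition: L = 1.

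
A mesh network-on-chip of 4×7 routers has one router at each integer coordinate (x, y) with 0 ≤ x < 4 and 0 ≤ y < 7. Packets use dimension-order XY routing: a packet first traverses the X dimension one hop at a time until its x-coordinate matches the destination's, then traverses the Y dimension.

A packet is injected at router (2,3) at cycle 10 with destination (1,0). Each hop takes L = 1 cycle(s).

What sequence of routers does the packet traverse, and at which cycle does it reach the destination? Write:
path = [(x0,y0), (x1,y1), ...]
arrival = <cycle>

src (2,3)  cyc=10
W→(1,3)  cyc=11
S→(1,2)  cyc=12
S→(1,1)  cyc=13
S→(1,0)  cyc=14

path = [(2,3), (1,3), (1,2), (1,1), (1,0)]
arrival = 14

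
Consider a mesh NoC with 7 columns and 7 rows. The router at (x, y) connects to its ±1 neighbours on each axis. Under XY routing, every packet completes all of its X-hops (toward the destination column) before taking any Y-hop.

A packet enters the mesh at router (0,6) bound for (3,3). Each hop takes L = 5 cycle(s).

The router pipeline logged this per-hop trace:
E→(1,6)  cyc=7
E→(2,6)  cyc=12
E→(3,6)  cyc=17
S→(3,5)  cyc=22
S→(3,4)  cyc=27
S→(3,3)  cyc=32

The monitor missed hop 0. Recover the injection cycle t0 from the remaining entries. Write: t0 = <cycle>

At hop 1 the cycle is 7; in general cyc_k = t0 + kL.
Therefore t0 = 7 − L = 2.

t0 = 2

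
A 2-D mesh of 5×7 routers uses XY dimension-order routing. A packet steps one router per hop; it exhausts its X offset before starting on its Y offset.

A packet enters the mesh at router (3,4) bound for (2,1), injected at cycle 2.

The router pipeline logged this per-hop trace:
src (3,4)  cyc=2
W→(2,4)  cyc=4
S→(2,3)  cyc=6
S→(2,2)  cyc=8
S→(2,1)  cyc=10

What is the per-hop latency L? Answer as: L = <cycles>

L = 2

From hop 0 (2) to hop 1 (4): +2 cycles.
Each hop adds L, hence L = 2.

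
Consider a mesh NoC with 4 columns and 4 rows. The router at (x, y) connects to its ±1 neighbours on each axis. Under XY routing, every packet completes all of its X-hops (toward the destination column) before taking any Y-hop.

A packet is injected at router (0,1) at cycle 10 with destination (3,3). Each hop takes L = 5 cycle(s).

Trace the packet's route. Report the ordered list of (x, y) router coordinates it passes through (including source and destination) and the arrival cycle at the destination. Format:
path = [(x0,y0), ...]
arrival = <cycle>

path = [(0,1), (1,1), (2,1), (3,1), (3,2), (3,3)]
arrival = 35

  0. router=(0,1) cycle=10 (inject)
  1. router=(1,1) cycle=15 dir=E
  2. router=(2,1) cycle=20 dir=E
  3. router=(3,1) cycle=25 dir=E
  4. router=(3,2) cycle=30 dir=N
  5. router=(3,3) cycle=35 dir=N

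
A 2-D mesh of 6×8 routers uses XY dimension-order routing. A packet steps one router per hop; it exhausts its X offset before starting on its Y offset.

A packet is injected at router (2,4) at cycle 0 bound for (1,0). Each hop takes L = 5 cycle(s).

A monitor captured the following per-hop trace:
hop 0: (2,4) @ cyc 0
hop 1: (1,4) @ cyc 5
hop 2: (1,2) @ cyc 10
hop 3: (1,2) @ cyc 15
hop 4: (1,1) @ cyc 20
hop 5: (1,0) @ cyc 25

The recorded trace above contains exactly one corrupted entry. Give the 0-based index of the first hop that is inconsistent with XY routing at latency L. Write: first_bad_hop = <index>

first_bad_hop = 2

[1] (-1,+0) / 5c ⇒ ok
[2] (+0,-2) / 5c ⇒ BAD: non-unit step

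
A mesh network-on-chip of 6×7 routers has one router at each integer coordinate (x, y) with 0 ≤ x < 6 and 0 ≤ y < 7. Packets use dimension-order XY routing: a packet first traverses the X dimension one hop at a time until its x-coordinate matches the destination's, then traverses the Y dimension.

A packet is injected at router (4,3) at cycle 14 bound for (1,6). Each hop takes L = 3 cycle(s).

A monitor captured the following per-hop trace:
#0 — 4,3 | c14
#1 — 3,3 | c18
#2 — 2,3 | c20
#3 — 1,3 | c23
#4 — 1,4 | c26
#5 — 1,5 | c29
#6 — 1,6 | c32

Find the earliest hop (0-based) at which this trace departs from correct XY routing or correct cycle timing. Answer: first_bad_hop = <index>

hop 1: step (-1,+0), +4 cyc — BAD: Δcyc=4≠L

first_bad_hop = 1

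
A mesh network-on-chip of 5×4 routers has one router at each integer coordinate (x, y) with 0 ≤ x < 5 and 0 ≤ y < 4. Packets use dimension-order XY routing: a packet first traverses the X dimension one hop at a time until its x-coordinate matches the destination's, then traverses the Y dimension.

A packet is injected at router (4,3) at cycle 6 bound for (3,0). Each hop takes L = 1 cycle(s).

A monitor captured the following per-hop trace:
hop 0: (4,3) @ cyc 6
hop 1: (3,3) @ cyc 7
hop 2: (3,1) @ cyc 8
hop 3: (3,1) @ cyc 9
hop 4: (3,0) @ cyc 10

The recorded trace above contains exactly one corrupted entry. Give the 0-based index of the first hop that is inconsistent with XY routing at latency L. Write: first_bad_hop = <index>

check 1→ d=(-1,0) cyc+1: ok
check 2→ d=(0,-2) cyc+1: BAD: non-unit step

first_bad_hop = 2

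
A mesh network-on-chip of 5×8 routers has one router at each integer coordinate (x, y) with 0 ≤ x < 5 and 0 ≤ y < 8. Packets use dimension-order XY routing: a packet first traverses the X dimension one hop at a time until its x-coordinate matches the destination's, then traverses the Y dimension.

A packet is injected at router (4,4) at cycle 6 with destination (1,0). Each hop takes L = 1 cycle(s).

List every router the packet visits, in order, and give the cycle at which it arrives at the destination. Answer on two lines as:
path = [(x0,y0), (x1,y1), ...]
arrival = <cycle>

src (4,4)  cyc=6
W→(3,4)  cyc=7
W→(2,4)  cyc=8
W→(1,4)  cyc=9
S→(1,3)  cyc=10
S→(1,2)  cyc=11
S→(1,1)  cyc=12
S→(1,0)  cyc=13

path = [(4,4), (3,4), (2,4), (1,4), (1,3), (1,2), (1,1), (1,0)]
arrival = 13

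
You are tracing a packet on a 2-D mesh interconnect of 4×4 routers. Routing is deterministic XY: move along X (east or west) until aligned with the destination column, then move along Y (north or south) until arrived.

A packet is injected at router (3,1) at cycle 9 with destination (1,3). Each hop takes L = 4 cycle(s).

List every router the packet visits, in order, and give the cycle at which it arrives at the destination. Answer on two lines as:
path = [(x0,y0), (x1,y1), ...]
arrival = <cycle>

path = [(3,1), (2,1), (1,1), (1,2), (1,3)]
arrival = 25

  0. router=(3,1) cycle=9 (inject)
  1. router=(2,1) cycle=13 dir=W
  2. router=(1,1) cycle=17 dir=W
  3. router=(1,2) cycle=21 dir=N
  4. router=(1,3) cycle=25 dir=N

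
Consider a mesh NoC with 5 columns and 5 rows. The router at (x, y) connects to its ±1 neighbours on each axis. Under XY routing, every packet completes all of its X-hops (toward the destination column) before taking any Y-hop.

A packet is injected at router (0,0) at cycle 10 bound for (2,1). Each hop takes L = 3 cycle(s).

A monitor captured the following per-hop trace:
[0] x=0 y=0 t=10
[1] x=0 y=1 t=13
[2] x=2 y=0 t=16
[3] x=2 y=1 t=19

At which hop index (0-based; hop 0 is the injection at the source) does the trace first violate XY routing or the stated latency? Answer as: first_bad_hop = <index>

first_bad_hop = 1

check 1→ d=(0,1) cyc+3: BAD: Y-move but x=0≠2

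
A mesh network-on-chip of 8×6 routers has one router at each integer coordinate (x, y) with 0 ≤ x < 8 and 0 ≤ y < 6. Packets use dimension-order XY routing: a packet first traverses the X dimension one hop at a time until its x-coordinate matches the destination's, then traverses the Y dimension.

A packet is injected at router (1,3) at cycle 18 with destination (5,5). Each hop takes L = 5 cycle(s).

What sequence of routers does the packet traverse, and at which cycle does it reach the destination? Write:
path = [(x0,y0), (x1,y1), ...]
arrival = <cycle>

path = [(1,3), (2,3), (3,3), (4,3), (5,3), (5,4), (5,5)]
arrival = 48

#0 — 1,3 | c18
#1 — 2,3 | c23 | E
#2 — 3,3 | c28 | E
#3 — 4,3 | c33 | E
#4 — 5,3 | c38 | E
#5 — 5,4 | c43 | N
#6 — 5,5 | c48 | N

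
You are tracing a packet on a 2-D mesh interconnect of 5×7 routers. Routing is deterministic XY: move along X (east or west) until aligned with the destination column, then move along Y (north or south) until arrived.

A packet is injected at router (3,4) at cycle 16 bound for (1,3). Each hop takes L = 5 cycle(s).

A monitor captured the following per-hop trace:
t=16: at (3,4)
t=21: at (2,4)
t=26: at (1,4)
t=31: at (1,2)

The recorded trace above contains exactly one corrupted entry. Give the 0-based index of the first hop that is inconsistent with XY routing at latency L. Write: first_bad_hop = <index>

first_bad_hop = 3

hop 1: step (-1,+0), +5 cyc — ok
hop 2: step (-1,+0), +5 cyc — ok
hop 3: step (+0,-2), +5 cyc — BAD: non-unit step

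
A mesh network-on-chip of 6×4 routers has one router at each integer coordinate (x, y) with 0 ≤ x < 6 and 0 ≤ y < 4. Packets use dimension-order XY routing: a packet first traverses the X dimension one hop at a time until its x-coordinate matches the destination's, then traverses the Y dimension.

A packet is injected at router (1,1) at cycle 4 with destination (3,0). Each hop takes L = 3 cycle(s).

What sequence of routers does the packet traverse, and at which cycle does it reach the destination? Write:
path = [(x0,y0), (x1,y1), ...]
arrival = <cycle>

path = [(1,1), (2,1), (3,1), (3,0)]
arrival = 13

t=4: at (1,1)
t=7: at (2,1) after E
t=10: at (3,1) after E
t=13: at (3,0) after S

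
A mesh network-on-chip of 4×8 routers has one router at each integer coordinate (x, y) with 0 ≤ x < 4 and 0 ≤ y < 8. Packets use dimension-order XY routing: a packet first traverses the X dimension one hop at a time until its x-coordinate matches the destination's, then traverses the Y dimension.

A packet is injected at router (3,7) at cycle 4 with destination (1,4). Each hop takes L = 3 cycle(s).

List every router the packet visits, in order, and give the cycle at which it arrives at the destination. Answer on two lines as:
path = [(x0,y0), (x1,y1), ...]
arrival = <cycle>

path = [(3,7), (2,7), (1,7), (1,6), (1,5), (1,4)]
arrival = 19

t=4: at (3,7)
t=7: at (2,7) after W
t=10: at (1,7) after W
t=13: at (1,6) after S
t=16: at (1,5) after S
t=19: at (1,4) after S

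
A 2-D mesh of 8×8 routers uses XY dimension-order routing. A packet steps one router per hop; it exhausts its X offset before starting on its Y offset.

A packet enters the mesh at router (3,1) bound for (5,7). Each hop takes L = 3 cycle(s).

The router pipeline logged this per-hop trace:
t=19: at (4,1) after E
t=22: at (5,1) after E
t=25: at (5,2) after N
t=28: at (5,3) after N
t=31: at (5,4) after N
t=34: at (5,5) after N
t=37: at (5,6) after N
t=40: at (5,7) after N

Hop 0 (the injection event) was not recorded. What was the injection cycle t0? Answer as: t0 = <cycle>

t0 = 16

At hop 1 the cycle is 19; in general cyc_k = t0 + kL.
t0 = cyc[1] − L = 19 − 3 = 16.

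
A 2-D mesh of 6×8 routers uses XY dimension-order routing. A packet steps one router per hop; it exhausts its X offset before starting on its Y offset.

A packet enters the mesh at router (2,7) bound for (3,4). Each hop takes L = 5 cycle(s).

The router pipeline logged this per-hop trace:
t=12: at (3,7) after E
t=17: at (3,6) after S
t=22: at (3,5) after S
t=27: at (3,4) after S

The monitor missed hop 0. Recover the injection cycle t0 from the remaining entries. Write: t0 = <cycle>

t0 = 7

At hop 1 the cycle is 12; in general cyc_k = t0 + kL.
Subtract one hop: t0 = 12 − 5 = 7.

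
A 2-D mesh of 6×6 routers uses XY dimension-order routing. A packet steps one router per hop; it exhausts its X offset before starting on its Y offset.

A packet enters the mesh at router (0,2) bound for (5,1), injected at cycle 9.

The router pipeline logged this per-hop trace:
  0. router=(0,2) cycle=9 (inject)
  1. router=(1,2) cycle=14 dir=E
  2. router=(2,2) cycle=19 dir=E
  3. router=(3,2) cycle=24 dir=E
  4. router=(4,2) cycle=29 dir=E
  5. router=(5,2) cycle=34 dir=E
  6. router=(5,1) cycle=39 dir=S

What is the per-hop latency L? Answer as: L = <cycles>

L = 5

Between hops 0 and 1 the cycle counter advances 14 − 9 = 5.
Per-hop latency L = Δcyc = 5.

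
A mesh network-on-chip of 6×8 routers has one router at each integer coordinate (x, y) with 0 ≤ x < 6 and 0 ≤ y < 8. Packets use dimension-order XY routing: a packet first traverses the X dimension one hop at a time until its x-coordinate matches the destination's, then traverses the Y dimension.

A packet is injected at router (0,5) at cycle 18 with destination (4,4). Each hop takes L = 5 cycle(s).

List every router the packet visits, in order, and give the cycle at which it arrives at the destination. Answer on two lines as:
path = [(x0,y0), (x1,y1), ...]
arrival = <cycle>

path = [(0,5), (1,5), (2,5), (3,5), (4,5), (4,4)]
arrival = 43

  0. router=(0,5) cycle=18 (inject)
  1. router=(1,5) cycle=23 dir=E
  2. router=(2,5) cycle=28 dir=E
  3. router=(3,5) cycle=33 dir=E
  4. router=(4,5) cycle=38 dir=E
  5. router=(4,4) cycle=43 dir=S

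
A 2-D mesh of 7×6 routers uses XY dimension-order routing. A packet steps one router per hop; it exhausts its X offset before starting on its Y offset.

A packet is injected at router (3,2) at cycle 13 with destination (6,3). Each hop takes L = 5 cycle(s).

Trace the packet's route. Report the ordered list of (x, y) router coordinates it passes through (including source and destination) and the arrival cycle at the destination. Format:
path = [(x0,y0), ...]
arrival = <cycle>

#0 — 3,2 | c13
#1 — 4,2 | c18 | E
#2 — 5,2 | c23 | E
#3 — 6,2 | c28 | E
#4 — 6,3 | c33 | N

path = [(3,2), (4,2), (5,2), (6,2), (6,3)]
arrival = 33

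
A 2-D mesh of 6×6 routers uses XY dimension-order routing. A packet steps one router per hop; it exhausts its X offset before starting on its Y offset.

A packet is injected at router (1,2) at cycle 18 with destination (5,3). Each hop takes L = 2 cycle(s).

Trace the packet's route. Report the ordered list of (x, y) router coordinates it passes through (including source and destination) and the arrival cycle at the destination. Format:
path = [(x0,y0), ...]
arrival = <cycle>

path = [(1,2), (2,2), (3,2), (4,2), (5,2), (5,3)]
arrival = 28

t=18: at (1,2)
t=20: at (2,2) after E
t=22: at (3,2) after E
t=24: at (4,2) after E
t=26: at (5,2) after E
t=28: at (5,3) after N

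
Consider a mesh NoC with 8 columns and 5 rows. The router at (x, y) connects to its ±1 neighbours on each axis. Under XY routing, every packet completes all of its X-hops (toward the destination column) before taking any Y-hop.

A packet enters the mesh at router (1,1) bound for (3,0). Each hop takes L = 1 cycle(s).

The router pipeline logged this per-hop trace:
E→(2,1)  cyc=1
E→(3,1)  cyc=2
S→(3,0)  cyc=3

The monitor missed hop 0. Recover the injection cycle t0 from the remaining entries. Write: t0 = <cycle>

t0 = 0

The first recorded entry is hop 1 at cycle 1.
So t0 = 1 − 1·1 = 0.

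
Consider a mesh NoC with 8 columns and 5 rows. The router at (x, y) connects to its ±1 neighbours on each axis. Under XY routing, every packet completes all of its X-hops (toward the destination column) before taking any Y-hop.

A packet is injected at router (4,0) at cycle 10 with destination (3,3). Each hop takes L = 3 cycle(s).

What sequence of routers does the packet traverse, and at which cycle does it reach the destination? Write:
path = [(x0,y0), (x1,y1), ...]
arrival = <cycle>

path = [(4,0), (3,0), (3,1), (3,2), (3,3)]
arrival = 22

#0 — 4,0 | c10
#1 — 3,0 | c13 | W
#2 — 3,1 | c16 | N
#3 — 3,2 | c19 | N
#4 — 3,3 | c22 | N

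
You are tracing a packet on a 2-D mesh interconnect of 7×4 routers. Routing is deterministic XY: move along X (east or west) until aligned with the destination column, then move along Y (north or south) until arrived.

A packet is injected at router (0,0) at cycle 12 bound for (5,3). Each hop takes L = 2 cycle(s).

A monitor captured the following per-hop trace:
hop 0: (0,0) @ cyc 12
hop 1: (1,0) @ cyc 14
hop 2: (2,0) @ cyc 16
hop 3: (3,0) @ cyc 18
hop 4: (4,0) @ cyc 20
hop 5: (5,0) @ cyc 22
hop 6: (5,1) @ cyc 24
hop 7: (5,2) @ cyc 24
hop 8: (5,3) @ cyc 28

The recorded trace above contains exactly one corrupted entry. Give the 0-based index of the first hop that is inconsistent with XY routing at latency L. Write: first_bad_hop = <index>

check 1→ d=(1,0) cyc+2: ok
check 2→ d=(1,0) cyc+2: ok
check 3→ d=(1,0) cyc+2: ok
check 4→ d=(1,0) cyc+2: ok
check 5→ d=(1,0) cyc+2: ok
check 6→ d=(0,1) cyc+2: ok
check 7→ d=(0,1) cyc+0: BAD: Δcyc=0≠L

first_bad_hop = 7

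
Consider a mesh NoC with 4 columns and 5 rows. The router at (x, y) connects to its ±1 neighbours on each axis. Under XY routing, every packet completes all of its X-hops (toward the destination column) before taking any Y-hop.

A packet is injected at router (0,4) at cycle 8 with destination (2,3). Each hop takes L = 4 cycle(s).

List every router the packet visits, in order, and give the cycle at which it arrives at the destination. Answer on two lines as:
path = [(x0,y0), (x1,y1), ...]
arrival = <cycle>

path = [(0,4), (1,4), (2,4), (2,3)]
arrival = 20

[0] x=0 y=4 t=8
[1] x=1 y=4 t=12 →E
[2] x=2 y=4 t=16 →E
[3] x=2 y=3 t=20 →S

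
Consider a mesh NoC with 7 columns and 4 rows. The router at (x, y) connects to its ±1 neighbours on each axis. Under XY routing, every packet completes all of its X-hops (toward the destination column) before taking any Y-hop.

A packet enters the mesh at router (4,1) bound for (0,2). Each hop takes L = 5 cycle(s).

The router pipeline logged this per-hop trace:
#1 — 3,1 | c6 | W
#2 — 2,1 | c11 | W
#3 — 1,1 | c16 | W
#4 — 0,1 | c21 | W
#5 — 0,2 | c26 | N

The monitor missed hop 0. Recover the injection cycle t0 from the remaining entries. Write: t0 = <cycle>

At hop 1 the cycle is 6; in general cyc_k = t0 + kL.
So t0 = 6 − 1·5 = 1.

t0 = 1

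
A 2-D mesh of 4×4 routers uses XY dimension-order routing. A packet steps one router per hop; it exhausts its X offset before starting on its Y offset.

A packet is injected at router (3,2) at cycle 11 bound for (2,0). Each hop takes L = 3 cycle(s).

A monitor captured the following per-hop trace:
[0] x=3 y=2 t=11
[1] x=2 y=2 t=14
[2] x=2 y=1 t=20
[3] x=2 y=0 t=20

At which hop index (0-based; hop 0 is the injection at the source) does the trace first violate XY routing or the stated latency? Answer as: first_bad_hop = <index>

  1: Δx=-1 Δy=+0 Δt=3 [ok]
  2: Δx=+0 Δy=-1 Δt=6 [BAD: Δcyc=6≠L]

first_bad_hop = 2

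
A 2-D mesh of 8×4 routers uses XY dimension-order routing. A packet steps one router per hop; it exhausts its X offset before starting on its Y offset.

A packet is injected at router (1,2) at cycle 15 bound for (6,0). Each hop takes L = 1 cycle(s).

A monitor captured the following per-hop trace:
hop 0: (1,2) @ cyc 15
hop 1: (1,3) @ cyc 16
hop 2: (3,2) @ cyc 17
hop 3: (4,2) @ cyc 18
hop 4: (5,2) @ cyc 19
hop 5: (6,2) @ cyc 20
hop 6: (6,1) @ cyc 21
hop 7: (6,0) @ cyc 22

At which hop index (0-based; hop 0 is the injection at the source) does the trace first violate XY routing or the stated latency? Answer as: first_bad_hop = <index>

first_bad_hop = 1

[1] (+0,+1) / 1c ⇒ BAD: Y-move but x=1≠6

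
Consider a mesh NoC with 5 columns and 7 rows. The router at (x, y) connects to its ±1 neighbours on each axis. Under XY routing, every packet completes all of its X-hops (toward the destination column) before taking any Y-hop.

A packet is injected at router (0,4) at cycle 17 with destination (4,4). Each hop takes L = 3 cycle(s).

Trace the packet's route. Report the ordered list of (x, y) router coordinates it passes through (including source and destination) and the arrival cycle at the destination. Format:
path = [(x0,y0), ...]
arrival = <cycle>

hop 0: (0,4) @ cyc 17
hop 1: (1,4) @ cyc 20  [E]
hop 2: (2,4) @ cyc 23  [E]
hop 3: (3,4) @ cyc 26  [E]
hop 4: (4,4) @ cyc 29  [E]

path = [(0,4), (1,4), (2,4), (3,4), (4,4)]
arrival = 29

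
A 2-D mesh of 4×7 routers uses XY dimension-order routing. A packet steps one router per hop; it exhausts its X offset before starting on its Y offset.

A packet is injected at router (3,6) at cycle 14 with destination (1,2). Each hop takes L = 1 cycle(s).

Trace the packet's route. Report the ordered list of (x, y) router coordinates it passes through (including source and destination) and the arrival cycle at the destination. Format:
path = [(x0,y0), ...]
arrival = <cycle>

path = [(3,6), (2,6), (1,6), (1,5), (1,4), (1,3), (1,2)]
arrival = 20

src (3,6)  cyc=14
W→(2,6)  cyc=15
W→(1,6)  cyc=16
S→(1,5)  cyc=17
S→(1,4)  cyc=18
S→(1,3)  cyc=19
S→(1,2)  cyc=20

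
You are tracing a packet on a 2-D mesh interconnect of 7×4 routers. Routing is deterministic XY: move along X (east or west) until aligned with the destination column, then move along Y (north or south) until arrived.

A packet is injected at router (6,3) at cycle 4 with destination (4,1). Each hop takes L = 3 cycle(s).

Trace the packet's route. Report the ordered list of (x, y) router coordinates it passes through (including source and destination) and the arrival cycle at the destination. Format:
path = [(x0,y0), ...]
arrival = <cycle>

  0. router=(6,3) cycle=4 (inject)
  1. router=(5,3) cycle=7 dir=W
  2. router=(4,3) cycle=10 dir=W
  3. router=(4,2) cycle=13 dir=S
  4. router=(4,1) cycle=16 dir=S

path = [(6,3), (5,3), (4,3), (4,2), (4,1)]
arrival = 16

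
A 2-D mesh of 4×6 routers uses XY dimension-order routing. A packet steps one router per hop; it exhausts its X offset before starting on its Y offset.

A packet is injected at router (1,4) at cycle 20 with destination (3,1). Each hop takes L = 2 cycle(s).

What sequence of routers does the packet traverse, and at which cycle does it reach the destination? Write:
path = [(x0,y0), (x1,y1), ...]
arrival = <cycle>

[0] x=1 y=4 t=20
[1] x=2 y=4 t=22 →E
[2] x=3 y=4 t=24 →E
[3] x=3 y=3 t=26 →S
[4] x=3 y=2 t=28 →S
[5] x=3 y=1 t=30 →S

path = [(1,4), (2,4), (3,4), (3,3), (3,2), (3,1)]
arrival = 30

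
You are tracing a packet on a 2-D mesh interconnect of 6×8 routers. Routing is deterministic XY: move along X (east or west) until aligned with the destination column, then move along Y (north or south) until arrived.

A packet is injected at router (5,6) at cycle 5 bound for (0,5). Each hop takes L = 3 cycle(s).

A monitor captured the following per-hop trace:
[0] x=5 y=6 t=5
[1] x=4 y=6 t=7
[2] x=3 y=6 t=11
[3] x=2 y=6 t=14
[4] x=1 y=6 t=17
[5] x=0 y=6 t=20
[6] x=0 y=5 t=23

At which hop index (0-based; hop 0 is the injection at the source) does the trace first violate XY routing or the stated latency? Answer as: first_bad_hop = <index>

first_bad_hop = 1

[1] (-1,+0) / 2c ⇒ BAD: Δcyc=2≠L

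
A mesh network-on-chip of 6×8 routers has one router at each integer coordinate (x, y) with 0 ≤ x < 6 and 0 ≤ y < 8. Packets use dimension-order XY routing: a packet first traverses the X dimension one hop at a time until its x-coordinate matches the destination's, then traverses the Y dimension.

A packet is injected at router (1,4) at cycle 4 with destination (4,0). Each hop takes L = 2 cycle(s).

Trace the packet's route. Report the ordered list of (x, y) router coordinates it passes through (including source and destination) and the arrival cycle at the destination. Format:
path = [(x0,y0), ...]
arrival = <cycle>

path = [(1,4), (2,4), (3,4), (4,4), (4,3), (4,2), (4,1), (4,0)]
arrival = 18

#0 — 1,4 | c4
#1 — 2,4 | c6 | E
#2 — 3,4 | c8 | E
#3 — 4,4 | c10 | E
#4 — 4,3 | c12 | S
#5 — 4,2 | c14 | S
#6 — 4,1 | c16 | S
#7 — 4,0 | c18 | S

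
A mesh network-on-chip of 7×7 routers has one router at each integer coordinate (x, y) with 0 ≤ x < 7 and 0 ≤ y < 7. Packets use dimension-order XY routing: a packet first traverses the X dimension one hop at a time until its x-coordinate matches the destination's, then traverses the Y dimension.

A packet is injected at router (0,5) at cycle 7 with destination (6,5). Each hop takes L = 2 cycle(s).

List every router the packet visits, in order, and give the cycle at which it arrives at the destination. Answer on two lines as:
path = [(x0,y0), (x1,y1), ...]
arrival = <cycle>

path = [(0,5), (1,5), (2,5), (3,5), (4,5), (5,5), (6,5)]
arrival = 19

[0] x=0 y=5 t=7
[1] x=1 y=5 t=9 →E
[2] x=2 y=5 t=11 →E
[3] x=3 y=5 t=13 →E
[4] x=4 y=5 t=15 →E
[5] x=5 y=5 t=17 →E
[6] x=6 y=5 t=19 →E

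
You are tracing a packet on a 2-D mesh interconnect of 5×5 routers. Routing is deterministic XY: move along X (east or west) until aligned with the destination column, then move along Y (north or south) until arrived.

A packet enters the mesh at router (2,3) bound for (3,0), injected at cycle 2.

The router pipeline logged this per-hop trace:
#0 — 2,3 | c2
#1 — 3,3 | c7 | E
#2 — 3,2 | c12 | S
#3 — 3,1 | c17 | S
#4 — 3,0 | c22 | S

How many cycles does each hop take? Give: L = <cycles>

Between hops 0 and 1 the cycle counter advances 7 − 2 = 5.
That increment is L by definition: L = 5.

L = 5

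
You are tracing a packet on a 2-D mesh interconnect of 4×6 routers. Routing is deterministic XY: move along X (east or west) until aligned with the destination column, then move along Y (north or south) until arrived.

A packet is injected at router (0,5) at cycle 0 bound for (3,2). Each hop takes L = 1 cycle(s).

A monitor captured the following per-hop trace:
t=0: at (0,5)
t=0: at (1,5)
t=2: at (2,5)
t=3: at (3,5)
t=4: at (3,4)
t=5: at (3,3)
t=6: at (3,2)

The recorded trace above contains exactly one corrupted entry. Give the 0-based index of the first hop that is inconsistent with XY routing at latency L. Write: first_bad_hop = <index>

[1] (+1,+0) / 0c ⇒ BAD: Δcyc=0≠L

first_bad_hop = 1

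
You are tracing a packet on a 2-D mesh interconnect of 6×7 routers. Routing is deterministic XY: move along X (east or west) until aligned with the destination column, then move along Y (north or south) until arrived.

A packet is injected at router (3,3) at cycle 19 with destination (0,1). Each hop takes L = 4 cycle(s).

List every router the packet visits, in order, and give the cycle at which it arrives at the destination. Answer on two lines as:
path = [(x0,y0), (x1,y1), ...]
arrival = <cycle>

path = [(3,3), (2,3), (1,3), (0,3), (0,2), (0,1)]
arrival = 39

[0] x=3 y=3 t=19
[1] x=2 y=3 t=23 →W
[2] x=1 y=3 t=27 →W
[3] x=0 y=3 t=31 →W
[4] x=0 y=2 t=35 →S
[5] x=0 y=1 t=39 →S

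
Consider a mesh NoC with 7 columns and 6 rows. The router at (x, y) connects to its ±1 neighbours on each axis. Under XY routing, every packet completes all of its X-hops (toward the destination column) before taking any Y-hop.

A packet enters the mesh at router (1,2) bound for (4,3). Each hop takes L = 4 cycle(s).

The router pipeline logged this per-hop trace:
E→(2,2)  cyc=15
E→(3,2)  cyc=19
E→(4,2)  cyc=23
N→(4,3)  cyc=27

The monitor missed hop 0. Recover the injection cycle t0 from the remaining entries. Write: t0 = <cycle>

The first recorded entry is hop 1 at cycle 15.
Therefore t0 = 15 − L = 11.

t0 = 11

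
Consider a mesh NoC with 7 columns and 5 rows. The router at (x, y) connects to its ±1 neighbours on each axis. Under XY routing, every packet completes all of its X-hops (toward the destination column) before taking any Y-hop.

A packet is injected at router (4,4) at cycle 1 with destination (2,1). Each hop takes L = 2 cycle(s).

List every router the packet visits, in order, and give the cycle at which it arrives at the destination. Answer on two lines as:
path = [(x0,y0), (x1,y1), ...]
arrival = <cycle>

[0] x=4 y=4 t=1
[1] x=3 y=4 t=3 →W
[2] x=2 y=4 t=5 →W
[3] x=2 y=3 t=7 →S
[4] x=2 y=2 t=9 →S
[5] x=2 y=1 t=11 →S

path = [(4,4), (3,4), (2,4), (2,3), (2,2), (2,1)]
arrival = 11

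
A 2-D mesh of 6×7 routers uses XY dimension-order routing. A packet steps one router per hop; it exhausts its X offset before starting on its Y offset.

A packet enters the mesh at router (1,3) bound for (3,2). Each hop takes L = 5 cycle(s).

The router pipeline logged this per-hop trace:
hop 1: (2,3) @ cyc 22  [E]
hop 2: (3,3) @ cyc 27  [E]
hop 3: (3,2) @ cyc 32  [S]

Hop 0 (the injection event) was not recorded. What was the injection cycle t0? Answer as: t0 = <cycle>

t0 = 17

Hop 1 reached at cycle 22; hop k is at t0 + k·L.
Therefore t0 = 22 − L = 17.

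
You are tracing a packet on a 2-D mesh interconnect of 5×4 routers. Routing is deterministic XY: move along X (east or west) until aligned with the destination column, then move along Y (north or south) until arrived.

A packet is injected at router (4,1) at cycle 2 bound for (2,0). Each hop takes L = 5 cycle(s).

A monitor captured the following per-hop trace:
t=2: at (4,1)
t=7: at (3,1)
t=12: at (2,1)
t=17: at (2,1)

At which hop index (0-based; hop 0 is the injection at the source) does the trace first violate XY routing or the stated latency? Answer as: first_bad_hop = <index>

[1] (-1,+0) / 5c ⇒ ok
[2] (-1,+0) / 5c ⇒ ok
[3] (+0,+0) / 5c ⇒ BAD: non-unit step

first_bad_hop = 3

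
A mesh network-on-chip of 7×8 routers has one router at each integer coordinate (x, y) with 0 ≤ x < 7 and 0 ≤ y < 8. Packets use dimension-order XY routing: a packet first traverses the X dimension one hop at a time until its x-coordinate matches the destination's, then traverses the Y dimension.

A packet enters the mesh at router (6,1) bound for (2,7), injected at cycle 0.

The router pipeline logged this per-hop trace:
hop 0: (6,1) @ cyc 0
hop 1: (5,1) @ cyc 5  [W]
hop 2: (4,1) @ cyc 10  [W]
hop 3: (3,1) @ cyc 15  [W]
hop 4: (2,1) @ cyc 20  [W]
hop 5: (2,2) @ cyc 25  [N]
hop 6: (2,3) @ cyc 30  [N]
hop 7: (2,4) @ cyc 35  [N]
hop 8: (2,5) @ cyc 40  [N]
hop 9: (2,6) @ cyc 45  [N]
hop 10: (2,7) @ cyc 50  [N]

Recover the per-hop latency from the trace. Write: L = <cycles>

Between hops 0 and 1 the cycle counter advances 5 − 0 = 5.
Each hop adds L, hence L = 5.

L = 5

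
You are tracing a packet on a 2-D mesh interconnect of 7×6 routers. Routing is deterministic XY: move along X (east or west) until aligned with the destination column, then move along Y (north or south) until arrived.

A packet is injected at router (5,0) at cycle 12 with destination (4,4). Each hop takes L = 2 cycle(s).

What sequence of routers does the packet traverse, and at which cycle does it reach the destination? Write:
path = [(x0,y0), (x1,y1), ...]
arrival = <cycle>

path = [(5,0), (4,0), (4,1), (4,2), (4,3), (4,4)]
arrival = 22

  0. router=(5,0) cycle=12 (inject)
  1. router=(4,0) cycle=14 dir=W
  2. router=(4,1) cycle=16 dir=N
  3. router=(4,2) cycle=18 dir=N
  4. router=(4,3) cycle=20 dir=N
  5. router=(4,4) cycle=22 dir=N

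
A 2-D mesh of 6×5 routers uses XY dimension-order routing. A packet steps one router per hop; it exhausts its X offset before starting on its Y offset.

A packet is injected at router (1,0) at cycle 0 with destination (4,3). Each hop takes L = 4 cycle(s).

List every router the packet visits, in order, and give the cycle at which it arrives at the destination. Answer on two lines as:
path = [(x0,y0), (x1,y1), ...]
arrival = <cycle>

t=0: at (1,0)
t=4: at (2,0) after E
t=8: at (3,0) after E
t=12: at (4,0) after E
t=16: at (4,1) after N
t=20: at (4,2) after N
t=24: at (4,3) after N

path = [(1,0), (2,0), (3,0), (4,0), (4,1), (4,2), (4,3)]
arrival = 24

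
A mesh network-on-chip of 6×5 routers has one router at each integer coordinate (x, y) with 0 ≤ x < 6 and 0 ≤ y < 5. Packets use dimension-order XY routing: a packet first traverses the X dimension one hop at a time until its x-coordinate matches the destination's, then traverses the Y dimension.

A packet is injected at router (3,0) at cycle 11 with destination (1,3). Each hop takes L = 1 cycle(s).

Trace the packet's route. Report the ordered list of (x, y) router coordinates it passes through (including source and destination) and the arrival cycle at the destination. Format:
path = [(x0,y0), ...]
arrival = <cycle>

path = [(3,0), (2,0), (1,0), (1,1), (1,2), (1,3)]
arrival = 16

t=11: at (3,0)
t=12: at (2,0) after W
t=13: at (1,0) after W
t=14: at (1,1) after N
t=15: at (1,2) after N
t=16: at (1,3) after N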